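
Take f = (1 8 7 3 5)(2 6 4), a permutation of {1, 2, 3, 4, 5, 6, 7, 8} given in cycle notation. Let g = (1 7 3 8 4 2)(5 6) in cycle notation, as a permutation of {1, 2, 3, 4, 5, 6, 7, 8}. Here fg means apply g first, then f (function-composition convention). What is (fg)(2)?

(fg)(2) = f(g(2)). g(2) = 1, then f(1) = 8. So (fg)(2) = 8.

8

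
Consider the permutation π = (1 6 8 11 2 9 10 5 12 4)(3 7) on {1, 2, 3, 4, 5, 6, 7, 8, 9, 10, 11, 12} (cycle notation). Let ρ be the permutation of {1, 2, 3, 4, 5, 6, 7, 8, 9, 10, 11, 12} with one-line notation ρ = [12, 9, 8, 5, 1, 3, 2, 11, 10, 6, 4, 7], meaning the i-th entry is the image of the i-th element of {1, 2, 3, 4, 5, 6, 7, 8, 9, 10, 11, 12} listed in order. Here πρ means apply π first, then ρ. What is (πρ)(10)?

1

π(10) = 5, then ρ(5) = 1; composing gives (πρ)(10) = 1.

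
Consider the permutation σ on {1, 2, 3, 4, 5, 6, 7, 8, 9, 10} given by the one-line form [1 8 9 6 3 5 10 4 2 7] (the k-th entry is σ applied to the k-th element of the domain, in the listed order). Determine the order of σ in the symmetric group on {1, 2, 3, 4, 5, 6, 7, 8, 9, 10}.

The disjoint-cycle form of σ has cycle lengths 7, 2, 1.
Since disjoint cycles commute, ord(σ) = lcm(7, 2) = 14.

14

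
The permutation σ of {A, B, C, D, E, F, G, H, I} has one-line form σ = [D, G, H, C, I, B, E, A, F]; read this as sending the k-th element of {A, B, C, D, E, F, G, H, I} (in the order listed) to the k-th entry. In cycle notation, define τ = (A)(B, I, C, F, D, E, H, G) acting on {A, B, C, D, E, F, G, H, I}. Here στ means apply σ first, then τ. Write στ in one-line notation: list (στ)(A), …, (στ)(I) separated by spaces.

E B G F C I H A D

(στ)(x) = τ(σ(x)). Computing each image: τ(σ(A)) = τ(D) = E, τ(σ(B)) = τ(G) = B, τ(σ(C)) = τ(H) = G, τ(σ(D)) = τ(C) = F, τ(σ(E)) = τ(I) = C, τ(σ(F)) = τ(B) = I, τ(σ(G)) = τ(E) = H, τ(σ(H)) = τ(A) = A, τ(σ(I)) = τ(F) = D.
Hence στ = [E B G F C I H A D].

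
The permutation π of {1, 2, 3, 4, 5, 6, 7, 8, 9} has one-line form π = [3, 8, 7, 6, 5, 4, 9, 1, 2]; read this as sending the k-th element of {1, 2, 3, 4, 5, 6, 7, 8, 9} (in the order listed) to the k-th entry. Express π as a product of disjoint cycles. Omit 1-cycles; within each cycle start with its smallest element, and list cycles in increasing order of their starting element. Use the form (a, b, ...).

(1, 3, 7, 9, 2, 8)(4, 6)

Start at 1 and follow images: 1 → 3 → 7 → 9 → 2 → 8 → 1, giving the cycle (1, 3, 7, 9, 2, 8).
Repeating from the next unused element and collecting all non-trivial cycles gives (1, 3, 7, 9, 2, 8)(4, 6).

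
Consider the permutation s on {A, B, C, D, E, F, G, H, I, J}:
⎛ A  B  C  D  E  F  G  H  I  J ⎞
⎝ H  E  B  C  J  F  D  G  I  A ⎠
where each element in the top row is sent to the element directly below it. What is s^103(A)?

Tracing A → H → … returns to A after 8 steps, so A lies in an 8-cycle (A, H, G, D, C, B, E, J).
Since the cycle has length 8, s^103 acts on it the same as s^7 (103 mod 8 = 7).
Stepping 7 places around the cycle: A → H → G → D → C → B → E → J.

J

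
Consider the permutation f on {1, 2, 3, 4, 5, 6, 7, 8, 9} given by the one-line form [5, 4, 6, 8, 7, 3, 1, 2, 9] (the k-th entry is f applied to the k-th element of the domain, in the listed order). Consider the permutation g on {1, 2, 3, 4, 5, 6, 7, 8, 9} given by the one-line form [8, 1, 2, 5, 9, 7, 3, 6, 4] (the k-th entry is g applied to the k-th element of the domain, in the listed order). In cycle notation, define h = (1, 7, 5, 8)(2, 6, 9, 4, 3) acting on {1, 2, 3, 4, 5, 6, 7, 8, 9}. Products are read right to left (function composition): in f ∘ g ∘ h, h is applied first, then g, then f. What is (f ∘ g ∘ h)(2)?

1

Apply the permutations in order: h(2) = 6, then g(6) = 7, then f(7) = 1. So (f ∘ g ∘ h)(2) = 1.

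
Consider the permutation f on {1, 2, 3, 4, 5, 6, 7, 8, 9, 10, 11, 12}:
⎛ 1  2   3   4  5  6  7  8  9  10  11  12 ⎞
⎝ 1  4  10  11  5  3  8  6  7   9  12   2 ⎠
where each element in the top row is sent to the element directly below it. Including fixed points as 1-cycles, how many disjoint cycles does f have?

4

The cycle decomposition is (1)(2 4 11 12)(3 10 9 7 8 6)(5), which has 4 cycles (counting 1-cycles).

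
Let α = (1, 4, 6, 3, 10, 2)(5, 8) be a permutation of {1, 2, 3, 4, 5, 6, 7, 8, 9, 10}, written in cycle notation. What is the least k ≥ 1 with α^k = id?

The disjoint cycles have lengths 6, 2, 1, 1.
The order is lcm(6, 2) = 6.

6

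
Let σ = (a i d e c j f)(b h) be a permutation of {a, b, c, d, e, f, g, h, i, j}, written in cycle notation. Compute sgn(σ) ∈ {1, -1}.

The cycle lengths are 7, 2, 1.
A cycle of length ℓ contributes ℓ−1 transpositions, so σ is a product of 6 + 1 = 7 transpositions — odd.

-1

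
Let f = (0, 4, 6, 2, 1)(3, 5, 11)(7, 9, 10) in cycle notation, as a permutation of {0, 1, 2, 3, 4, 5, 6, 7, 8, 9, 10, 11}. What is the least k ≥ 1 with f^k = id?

15

The disjoint cycles have lengths 5, 3, 3, 1.
The order of f is the least common multiple of its cycle lengths: lcm(5, 3, 3) = 15.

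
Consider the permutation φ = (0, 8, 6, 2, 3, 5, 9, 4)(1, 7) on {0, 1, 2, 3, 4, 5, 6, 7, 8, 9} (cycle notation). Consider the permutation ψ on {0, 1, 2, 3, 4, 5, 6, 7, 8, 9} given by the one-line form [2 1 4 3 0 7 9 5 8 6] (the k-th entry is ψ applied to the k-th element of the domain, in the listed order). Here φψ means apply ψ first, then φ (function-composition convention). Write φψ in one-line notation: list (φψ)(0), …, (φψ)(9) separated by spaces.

3 7 0 5 8 1 4 9 6 2

(φψ)(x) = φ(ψ(x)). Computing each image: φ(ψ(0)) = φ(2) = 3, φ(ψ(1)) = φ(1) = 7, φ(ψ(2)) = φ(4) = 0, φ(ψ(3)) = φ(3) = 5, φ(ψ(4)) = φ(0) = 8, φ(ψ(5)) = φ(7) = 1, φ(ψ(6)) = φ(9) = 4, φ(ψ(7)) = φ(5) = 9, φ(ψ(8)) = φ(8) = 6, φ(ψ(9)) = φ(6) = 2.
Hence φψ = [3 7 0 5 8 1 4 9 6 2].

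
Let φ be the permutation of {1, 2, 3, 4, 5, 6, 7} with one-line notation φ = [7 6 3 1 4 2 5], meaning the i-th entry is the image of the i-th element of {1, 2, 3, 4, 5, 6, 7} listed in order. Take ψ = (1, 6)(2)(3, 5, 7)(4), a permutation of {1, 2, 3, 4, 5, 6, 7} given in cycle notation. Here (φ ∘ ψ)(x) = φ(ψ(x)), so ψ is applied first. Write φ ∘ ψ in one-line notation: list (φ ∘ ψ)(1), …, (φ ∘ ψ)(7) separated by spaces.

2 6 4 1 5 7 3

For each element, apply ψ then φ: 1 → 6 → 2; 2 → 2 → 6; 3 → 5 → 4; 4 → 4 → 1; 5 → 7 → 5; 6 → 1 → 7; 7 → 3 → 3.
So φ ∘ ψ in one-line form is 2 6 4 1 5 7 3.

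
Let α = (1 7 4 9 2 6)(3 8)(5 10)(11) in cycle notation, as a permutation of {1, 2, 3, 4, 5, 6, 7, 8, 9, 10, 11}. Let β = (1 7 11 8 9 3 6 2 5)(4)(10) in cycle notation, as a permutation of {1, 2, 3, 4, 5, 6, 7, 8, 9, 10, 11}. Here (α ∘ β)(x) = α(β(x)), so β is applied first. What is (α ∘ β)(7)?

(α ∘ β)(7) = α(β(7)). β(7) = 11, then α(11) = 11. So (α ∘ β)(7) = 11.

11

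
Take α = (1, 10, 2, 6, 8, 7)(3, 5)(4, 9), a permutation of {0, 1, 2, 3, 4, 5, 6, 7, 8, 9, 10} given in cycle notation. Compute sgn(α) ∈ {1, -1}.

The cycle lengths are 6, 2, 2, 1.
A cycle is odd iff its length is even; α has 3 even-length cycles, so sgn(α) = (−1)^3 and α is odd.

-1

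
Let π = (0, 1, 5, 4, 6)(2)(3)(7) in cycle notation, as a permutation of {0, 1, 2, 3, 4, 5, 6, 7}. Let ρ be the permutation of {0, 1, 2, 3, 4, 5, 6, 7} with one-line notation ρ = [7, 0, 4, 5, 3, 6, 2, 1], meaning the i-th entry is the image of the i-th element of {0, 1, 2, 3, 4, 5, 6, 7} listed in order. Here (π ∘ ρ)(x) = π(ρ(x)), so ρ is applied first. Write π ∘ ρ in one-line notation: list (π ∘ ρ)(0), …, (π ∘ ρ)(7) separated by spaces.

7 1 6 4 3 0 2 5

For each element, apply ρ then π: 0 → 7 → 7; 1 → 0 → 1; 2 → 4 → 6; 3 → 5 → 4; 4 → 3 → 3; 5 → 6 → 0; 6 → 2 → 2; 7 → 1 → 5.
Collecting the images, π ∘ ρ = [7 1 6 4 3 0 2 5].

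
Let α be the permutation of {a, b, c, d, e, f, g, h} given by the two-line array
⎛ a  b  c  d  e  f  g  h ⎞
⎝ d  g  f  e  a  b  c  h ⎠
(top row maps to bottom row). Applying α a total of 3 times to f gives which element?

c

Tracing f → b → … returns to f after 4 steps, so f lies in a 4-cycle (b g c f).
Stepping 3 places around the cycle: f → b → g → c.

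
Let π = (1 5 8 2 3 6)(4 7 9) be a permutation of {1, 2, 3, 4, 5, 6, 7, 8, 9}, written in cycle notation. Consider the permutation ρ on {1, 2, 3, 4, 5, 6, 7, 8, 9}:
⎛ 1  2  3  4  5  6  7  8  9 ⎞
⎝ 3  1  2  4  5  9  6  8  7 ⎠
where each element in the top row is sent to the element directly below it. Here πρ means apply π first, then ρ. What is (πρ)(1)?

(πρ)(1) = ρ(π(1)). π(1) = 5, then ρ(5) = 5. So (πρ)(1) = 5.

5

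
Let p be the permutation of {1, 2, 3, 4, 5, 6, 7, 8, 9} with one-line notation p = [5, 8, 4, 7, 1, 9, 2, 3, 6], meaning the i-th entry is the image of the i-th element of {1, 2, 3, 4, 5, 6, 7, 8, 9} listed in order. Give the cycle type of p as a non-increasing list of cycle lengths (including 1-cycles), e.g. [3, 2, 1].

[5, 2, 2]

The disjoint cycles are (1, 5)(2, 8, 3, 4, 7)(6, 9), with lengths 5, 2, 2 in non-increasing order.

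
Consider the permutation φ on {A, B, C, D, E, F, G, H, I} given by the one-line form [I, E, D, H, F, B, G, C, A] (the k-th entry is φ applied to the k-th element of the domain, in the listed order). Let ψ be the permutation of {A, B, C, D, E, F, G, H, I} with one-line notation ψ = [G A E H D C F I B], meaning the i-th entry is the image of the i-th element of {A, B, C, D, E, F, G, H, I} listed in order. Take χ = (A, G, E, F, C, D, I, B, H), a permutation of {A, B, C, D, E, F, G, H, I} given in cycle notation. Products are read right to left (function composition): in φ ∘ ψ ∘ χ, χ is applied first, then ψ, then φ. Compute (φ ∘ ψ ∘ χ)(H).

G

Chase H: χ(H) = A; ψ(A) = G; φ(G) = G. Hence (φ ∘ ψ ∘ χ)(H) = G.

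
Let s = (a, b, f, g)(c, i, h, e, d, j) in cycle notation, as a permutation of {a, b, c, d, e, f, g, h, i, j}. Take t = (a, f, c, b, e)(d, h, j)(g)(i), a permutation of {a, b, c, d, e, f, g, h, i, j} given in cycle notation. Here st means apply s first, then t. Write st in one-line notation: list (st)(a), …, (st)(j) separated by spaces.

(st)(x) = t(s(x)). Computing each image: t(s(a)) = t(b) = e, t(s(b)) = t(f) = c, t(s(c)) = t(i) = i, t(s(d)) = t(j) = d, t(s(e)) = t(d) = h, t(s(f)) = t(g) = g, t(s(g)) = t(a) = f, t(s(h)) = t(e) = a, t(s(i)) = t(h) = j, t(s(j)) = t(c) = b.
Hence st = [e c i d h g f a j b].

e c i d h g f a j b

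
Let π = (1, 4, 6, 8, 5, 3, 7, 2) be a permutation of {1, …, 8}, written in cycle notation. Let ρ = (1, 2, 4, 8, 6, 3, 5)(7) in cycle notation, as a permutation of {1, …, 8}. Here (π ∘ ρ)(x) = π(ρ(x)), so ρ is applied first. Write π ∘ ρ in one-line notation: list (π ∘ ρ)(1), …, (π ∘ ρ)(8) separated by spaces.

(π ∘ ρ)(x) = π(ρ(x)). Computing each image: π(ρ(1)) = π(2) = 1, π(ρ(2)) = π(4) = 6, π(ρ(3)) = π(5) = 3, π(ρ(4)) = π(8) = 5, π(ρ(5)) = π(1) = 4, π(ρ(6)) = π(3) = 7, π(ρ(7)) = π(7) = 2, π(ρ(8)) = π(6) = 8.
Hence π ∘ ρ = [1 6 3 5 4 7 2 8].

1 6 3 5 4 7 2 8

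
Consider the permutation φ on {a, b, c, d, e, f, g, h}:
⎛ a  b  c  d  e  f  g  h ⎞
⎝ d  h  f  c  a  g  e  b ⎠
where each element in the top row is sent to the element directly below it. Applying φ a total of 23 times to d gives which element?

a

Tracing d → c → … returns to d after 6 steps, so d lies in a 6-cycle (a, d, c, f, g, e).
On a 6-cycle, φ^6 is the identity, so φ^23 = φ^5 there (23 ≡ 5 mod 6).
Advancing 5 steps from d: d → c → f → g → e → a.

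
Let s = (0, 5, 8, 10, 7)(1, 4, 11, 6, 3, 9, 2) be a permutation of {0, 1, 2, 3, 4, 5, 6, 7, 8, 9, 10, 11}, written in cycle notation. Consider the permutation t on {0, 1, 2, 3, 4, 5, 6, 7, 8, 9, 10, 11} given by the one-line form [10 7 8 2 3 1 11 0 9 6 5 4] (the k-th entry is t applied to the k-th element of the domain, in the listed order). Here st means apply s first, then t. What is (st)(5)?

s(5) = 8, then t(8) = 9; composing gives (st)(5) = 9.

9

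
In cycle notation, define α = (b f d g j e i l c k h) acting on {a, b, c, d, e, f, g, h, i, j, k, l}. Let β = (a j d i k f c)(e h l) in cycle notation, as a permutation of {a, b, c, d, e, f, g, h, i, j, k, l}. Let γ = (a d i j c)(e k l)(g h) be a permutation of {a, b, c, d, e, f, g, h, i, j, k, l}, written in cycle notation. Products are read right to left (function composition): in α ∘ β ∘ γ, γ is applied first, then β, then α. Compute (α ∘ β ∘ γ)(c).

e

Apply the permutations in order: γ(c) = a, then β(a) = j, then α(j) = e. So (α ∘ β ∘ γ)(c) = e.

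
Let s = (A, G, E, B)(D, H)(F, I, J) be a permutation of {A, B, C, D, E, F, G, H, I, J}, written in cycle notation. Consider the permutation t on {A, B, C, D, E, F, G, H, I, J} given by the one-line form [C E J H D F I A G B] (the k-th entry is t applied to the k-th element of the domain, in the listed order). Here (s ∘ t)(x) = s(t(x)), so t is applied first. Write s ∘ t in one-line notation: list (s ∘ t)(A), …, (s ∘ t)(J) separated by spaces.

(s ∘ t)(x) = s(t(x)). Computing each image: s(t(A)) = s(C) = C, s(t(B)) = s(E) = B, s(t(C)) = s(J) = F, s(t(D)) = s(H) = D, s(t(E)) = s(D) = H, s(t(F)) = s(F) = I, s(t(G)) = s(I) = J, s(t(H)) = s(A) = G, s(t(I)) = s(G) = E, s(t(J)) = s(B) = A.
Hence s ∘ t = [C B F D H I J G E A].

C B F D H I J G E A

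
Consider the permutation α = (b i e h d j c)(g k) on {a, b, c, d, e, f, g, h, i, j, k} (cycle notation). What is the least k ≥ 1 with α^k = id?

14

The cycle type of α is (7, 2, 1, 1).
The order of α is the least common multiple of its cycle lengths: lcm(7, 2) = 14.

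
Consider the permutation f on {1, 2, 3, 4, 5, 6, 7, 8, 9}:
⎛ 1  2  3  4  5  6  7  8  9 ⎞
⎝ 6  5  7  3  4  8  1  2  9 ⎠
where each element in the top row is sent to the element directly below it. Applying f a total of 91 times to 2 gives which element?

3

Tracing 2 → 5 → … returns to 2 after 8 steps, so 2 lies in an 8-cycle (1 6 8 2 5 4 3 7).
Since the cycle has length 8, f^91 acts on it the same as f^3 (91 mod 8 = 3).
Stepping 3 places around the cycle: 2 → 5 → 4 → 3.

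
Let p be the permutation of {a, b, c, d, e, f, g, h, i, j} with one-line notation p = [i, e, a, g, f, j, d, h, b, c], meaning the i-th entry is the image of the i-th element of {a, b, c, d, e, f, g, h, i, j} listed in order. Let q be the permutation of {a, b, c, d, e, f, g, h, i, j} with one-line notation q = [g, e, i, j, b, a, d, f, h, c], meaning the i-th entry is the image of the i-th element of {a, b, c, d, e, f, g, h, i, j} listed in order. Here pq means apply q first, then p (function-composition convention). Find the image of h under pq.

j

(pq)(h) = p(q(h)). q(h) = f, then p(f) = j. So (pq)(h) = j.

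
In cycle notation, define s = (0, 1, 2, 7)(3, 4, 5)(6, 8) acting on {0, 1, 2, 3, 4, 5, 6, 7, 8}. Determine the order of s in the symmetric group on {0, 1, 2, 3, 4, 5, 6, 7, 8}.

12

The disjoint cycles have lengths 4, 3, 2.
The order is lcm(4, 3, 2) = 12.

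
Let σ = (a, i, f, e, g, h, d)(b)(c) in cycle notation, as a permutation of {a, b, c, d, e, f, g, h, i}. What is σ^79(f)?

g

f lies in the 7-cycle (a, i, f, e, g, h, d).
On a 7-cycle, σ^7 is the identity, so σ^79 = σ^2 there (79 ≡ 2 mod 7).
Stepping 2 places around the cycle: f → e → g.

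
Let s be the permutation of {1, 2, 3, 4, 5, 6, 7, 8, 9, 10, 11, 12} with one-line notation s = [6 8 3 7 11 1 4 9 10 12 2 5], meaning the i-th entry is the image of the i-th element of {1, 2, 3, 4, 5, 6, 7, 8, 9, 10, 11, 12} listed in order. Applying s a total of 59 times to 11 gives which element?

Tracing 11 → 2 → … returns to 11 after 7 steps, so 11 lies in a 7-cycle (2, 8, 9, 10, 12, 5, 11).
Since the cycle has length 7, s^59 acts on it the same as s^3 (59 mod 7 = 3).
Advancing 3 steps from 11: 11 → 2 → 8 → 9.

9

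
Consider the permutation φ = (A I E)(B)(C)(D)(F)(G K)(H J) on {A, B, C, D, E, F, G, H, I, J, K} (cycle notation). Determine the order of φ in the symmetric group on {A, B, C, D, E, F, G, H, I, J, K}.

The cycle type of φ is (3, 2, 2, 1, 1, 1, 1).
The order is lcm(3, 2, 2) = 6.

6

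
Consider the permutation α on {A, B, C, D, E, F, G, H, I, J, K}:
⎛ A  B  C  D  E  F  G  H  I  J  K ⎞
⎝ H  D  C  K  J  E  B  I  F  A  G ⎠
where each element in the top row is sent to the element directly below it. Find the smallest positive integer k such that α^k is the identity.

12

Decomposing into disjoint cycles gives cycle lengths 6, 4, 1.
The order is lcm(6, 4) = 12.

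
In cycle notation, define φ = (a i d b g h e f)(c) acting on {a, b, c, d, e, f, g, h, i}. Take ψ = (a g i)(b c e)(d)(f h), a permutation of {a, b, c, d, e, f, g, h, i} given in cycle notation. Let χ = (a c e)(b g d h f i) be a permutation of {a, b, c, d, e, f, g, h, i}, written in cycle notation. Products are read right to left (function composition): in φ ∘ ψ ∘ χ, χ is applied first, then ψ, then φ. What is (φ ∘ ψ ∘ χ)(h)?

Chase h: χ(h) = f; ψ(f) = h; φ(h) = e. Hence (φ ∘ ψ ∘ χ)(h) = e.

e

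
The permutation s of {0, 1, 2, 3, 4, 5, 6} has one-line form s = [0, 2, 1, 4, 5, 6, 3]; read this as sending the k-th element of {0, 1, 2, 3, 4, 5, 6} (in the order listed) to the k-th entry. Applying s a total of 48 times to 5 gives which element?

Tracing 5 → 6 → … returns to 5 after 4 steps, so 5 lies in a 4-cycle (3, 4, 5, 6).
Since the cycle has length 4, s^48 acts on it the same as s^0 (48 mod 4 = 0).
So s^48(5) = 5.

5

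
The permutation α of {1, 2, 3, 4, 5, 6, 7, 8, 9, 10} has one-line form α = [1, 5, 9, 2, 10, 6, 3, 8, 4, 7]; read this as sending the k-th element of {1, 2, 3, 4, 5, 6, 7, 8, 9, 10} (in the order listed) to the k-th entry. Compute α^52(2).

Tracing 2 → 5 → … returns to 2 after 7 steps, so 2 lies in a 7-cycle (2, 5, 10, 7, 3, 9, 4).
On a 7-cycle, α^7 is the identity, so α^52 = α^3 there (52 ≡ 3 mod 7).
Stepping 3 places around the cycle: 2 → 5 → 10 → 7.

7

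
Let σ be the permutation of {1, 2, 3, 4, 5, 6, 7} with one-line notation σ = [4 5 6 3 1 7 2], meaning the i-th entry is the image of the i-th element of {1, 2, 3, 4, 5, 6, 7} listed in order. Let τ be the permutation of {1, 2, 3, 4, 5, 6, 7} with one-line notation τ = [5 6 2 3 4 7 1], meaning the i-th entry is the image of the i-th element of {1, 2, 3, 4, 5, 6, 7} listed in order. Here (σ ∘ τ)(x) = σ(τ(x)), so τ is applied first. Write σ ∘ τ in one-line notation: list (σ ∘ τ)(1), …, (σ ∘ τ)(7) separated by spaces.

1 7 5 6 3 2 4

(σ ∘ τ)(x) = σ(τ(x)). Computing each image: σ(τ(1)) = σ(5) = 1, σ(τ(2)) = σ(6) = 7, σ(τ(3)) = σ(2) = 5, σ(τ(4)) = σ(3) = 6, σ(τ(5)) = σ(4) = 3, σ(τ(6)) = σ(7) = 2, σ(τ(7)) = σ(1) = 4.
Hence σ ∘ τ = [1 7 5 6 3 2 4].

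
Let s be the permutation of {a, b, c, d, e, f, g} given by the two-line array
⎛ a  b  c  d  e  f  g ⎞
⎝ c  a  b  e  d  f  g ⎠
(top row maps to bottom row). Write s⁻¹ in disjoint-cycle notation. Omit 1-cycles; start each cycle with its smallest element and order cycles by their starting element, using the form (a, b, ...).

First write s in disjoint cycles: (a, c, b)(d, e).
Reversing each cycle (and rotating so the smallest element leads) gives s⁻¹ = (a, b, c)(d, e).

(a, b, c)(d, e)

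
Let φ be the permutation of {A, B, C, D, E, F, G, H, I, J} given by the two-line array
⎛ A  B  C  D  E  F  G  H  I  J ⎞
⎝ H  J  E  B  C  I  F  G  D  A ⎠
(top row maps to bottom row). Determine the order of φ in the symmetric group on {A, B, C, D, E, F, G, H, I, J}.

8

The disjoint-cycle form of φ has cycle lengths 8, 2.
Since disjoint cycles commute, ord(φ) = lcm(8, 2) = 8.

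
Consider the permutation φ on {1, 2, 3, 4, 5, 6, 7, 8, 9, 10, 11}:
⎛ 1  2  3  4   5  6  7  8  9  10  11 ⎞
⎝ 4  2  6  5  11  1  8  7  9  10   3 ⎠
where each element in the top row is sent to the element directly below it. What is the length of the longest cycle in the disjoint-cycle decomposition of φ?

6

Decomposing into disjoint cycles gives (1 4 5 11 3 6)(7 8); the longest has length 6.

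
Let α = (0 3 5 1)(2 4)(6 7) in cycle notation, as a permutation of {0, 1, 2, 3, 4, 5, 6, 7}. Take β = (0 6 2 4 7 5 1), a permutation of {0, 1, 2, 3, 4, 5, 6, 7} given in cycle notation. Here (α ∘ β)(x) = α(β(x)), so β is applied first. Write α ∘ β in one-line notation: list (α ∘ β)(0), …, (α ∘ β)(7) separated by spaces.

7 3 2 5 6 0 4 1

(α ∘ β)(x) = α(β(x)). Computing each image: α(β(0)) = α(6) = 7, α(β(1)) = α(0) = 3, α(β(2)) = α(4) = 2, α(β(3)) = α(3) = 5, α(β(4)) = α(7) = 6, α(β(5)) = α(1) = 0, α(β(6)) = α(2) = 4, α(β(7)) = α(5) = 1.
Hence α ∘ β = [7 3 2 5 6 0 4 1].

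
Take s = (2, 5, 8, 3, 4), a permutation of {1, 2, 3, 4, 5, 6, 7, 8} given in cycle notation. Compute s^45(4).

4 lies in the 5-cycle (2, 5, 8, 3, 4).
Powers repeat with period 5 on this cycle, and 45 mod 5 = 0, so s^45(4) = s^0(4).
So s^45(4) = 4.

4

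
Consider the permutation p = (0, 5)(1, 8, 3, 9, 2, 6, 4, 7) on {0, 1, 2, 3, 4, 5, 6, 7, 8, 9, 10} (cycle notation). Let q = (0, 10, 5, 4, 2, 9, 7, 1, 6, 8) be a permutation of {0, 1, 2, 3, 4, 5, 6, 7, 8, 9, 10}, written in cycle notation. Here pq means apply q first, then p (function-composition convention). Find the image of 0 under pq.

First apply q: q(0) = 10, then p(10) = 10. Thus (pq)(0) = 10.

10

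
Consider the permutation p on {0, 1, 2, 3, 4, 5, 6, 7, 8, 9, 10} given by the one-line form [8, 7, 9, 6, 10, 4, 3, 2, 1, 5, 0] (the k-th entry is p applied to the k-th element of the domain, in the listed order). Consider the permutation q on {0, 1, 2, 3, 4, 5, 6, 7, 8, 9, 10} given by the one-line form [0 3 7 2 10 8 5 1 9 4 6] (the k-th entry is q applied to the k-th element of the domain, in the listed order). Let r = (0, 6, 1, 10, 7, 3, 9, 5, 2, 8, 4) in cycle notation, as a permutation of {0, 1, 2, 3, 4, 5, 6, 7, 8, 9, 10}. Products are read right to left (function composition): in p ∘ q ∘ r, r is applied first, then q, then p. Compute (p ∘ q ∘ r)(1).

3

Chase 1: r(1) = 10; q(10) = 6; p(6) = 3. Hence (p ∘ q ∘ r)(1) = 3.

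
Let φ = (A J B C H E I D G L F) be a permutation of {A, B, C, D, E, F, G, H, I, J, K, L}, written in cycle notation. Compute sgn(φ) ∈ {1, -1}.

The cycle lengths are 11, 1.
A cycle is odd iff its length is even; φ has 0 even-length cycles, so sgn(φ) = (−1)^0 and φ is even.

1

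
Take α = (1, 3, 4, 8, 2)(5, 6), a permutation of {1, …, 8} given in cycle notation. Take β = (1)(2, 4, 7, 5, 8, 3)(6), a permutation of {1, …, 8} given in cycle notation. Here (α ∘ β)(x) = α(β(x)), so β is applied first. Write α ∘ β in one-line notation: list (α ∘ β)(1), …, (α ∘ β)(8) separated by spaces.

3 8 1 7 2 5 6 4

(α ∘ β)(x) = α(β(x)). Computing each image: α(β(1)) = α(1) = 3, α(β(2)) = α(4) = 8, α(β(3)) = α(2) = 1, α(β(4)) = α(7) = 7, α(β(5)) = α(8) = 2, α(β(6)) = α(6) = 5, α(β(7)) = α(5) = 6, α(β(8)) = α(3) = 4.
Hence α ∘ β = [3 8 1 7 2 5 6 4].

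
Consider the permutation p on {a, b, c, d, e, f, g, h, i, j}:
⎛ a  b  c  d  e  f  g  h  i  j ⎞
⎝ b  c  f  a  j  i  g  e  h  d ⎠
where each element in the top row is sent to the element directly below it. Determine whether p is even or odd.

even

In disjoint-cycle form the cycle lengths are 9, 1.
A cycle is odd iff its length is even; p has 0 even-length cycles, so sgn(p) = (−1)^0 and p is even.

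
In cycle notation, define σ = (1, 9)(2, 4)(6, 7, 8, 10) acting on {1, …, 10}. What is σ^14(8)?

8 lies in the 4-cycle (6, 7, 8, 10).
Since the cycle has length 4, σ^14 acts on it the same as σ^2 (14 mod 4 = 2).
Advancing 2 steps from 8: 8 → 10 → 6.

6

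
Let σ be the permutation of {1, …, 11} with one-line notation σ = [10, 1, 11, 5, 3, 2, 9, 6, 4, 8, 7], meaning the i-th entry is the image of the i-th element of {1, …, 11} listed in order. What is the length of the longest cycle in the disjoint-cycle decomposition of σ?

Decomposing into disjoint cycles gives (1 10 8 6 2)(3 11 7 9 4 5); the longest has length 6.

6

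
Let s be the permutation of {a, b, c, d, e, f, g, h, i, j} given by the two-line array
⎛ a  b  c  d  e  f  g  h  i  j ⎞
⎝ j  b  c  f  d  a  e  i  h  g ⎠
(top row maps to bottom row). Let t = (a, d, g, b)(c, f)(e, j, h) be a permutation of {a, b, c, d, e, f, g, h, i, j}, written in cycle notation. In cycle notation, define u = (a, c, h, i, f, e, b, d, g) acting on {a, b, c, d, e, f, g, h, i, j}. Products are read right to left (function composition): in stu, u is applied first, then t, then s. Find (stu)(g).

(stu)(g) = s(t(u(g))). u(g) = a, then t(a) = d, then s(d) = f, so the result is f.

f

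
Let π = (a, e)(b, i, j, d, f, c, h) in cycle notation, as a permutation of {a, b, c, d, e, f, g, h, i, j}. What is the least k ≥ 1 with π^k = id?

14

The disjoint cycles have lengths 7, 2, 1.
Since disjoint cycles commute, ord(π) = lcm(7, 2) = 14.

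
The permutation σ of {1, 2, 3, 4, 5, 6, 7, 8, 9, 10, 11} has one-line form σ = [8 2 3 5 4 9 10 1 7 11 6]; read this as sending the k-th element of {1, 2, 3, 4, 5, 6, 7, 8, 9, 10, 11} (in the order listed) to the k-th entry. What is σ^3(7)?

Tracing 7 → 10 → … returns to 7 after 5 steps, so 7 lies in a 5-cycle (6, 9, 7, 10, 11).
Stepping 3 places around the cycle: 7 → 10 → 11 → 6.

6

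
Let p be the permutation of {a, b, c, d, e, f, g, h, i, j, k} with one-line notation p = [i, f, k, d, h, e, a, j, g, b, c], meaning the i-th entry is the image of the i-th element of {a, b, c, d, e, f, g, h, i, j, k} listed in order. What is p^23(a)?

g

Tracing a → i → … returns to a after 3 steps, so a lies in a 3-cycle (a i g).
Powers repeat with period 3 on this cycle, and 23 mod 3 = 2, so p^23(a) = p^2(a).
Stepping 2 places around the cycle: a → i → g.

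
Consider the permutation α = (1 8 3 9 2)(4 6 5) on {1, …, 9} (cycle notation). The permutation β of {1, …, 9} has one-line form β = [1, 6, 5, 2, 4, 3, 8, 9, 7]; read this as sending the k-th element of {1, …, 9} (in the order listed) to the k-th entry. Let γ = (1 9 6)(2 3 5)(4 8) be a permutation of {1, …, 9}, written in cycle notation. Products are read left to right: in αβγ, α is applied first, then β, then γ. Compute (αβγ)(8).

2

Chase 8: α(8) = 3; β(3) = 5; γ(5) = 2. Hence (αβγ)(8) = 2.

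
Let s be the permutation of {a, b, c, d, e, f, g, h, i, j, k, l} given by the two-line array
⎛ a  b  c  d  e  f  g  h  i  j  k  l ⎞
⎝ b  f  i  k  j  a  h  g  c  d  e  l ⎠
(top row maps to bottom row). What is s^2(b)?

Tracing b → f → … returns to b after 3 steps, so b lies in a 3-cycle (a b f).
Stepping 2 places around the cycle: b → f → a.

a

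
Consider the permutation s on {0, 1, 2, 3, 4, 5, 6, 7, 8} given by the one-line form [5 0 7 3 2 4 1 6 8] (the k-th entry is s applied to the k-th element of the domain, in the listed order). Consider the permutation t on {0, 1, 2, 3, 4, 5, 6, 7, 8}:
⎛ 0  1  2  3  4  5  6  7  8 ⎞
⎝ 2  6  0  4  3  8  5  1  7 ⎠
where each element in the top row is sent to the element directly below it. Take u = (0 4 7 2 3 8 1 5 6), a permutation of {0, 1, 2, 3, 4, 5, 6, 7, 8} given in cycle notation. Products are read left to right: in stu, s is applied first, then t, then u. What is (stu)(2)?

5

Chase 2: s(2) = 7; t(7) = 1; u(1) = 5. Hence (stu)(2) = 5.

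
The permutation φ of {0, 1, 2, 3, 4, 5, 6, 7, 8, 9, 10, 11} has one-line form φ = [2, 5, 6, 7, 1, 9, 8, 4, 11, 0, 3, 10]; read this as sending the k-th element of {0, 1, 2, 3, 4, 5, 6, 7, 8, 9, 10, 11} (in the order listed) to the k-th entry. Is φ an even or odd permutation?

odd

In disjoint-cycle form the cycle lengths are 12.
A cycle of length ℓ contributes ℓ−1 transpositions, so φ is a product of 11 transpositions — odd.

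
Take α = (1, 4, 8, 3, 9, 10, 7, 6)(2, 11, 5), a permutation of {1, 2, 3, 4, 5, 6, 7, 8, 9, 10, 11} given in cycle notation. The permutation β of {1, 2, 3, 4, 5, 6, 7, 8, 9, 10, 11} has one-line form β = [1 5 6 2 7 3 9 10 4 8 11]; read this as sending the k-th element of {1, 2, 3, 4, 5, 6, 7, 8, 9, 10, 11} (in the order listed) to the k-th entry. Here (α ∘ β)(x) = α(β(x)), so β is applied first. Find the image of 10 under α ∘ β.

(α ∘ β)(10) = α(β(10)). β(10) = 8, then α(8) = 3. So (α ∘ β)(10) = 3.

3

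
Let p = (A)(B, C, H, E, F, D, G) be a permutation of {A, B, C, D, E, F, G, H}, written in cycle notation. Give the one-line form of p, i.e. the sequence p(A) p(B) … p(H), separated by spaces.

Each element maps to the next entry in its cycle (wrapping to the front): A→A, B→C, C→H, D→G, E→F, F→D, G→B, H→E.
Listing these in domain order gives A C H G F D B E.

A C H G F D B E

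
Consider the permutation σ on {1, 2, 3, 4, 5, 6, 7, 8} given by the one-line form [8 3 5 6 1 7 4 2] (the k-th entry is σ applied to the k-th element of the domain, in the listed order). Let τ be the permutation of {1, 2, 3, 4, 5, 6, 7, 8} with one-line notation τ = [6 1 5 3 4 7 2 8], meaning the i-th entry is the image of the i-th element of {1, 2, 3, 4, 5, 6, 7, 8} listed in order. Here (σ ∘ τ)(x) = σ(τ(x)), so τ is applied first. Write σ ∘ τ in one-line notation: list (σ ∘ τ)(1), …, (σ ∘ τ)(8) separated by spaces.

(σ ∘ τ)(x) = σ(τ(x)). Computing each image: σ(τ(1)) = σ(6) = 7, σ(τ(2)) = σ(1) = 8, σ(τ(3)) = σ(5) = 1, σ(τ(4)) = σ(3) = 5, σ(τ(5)) = σ(4) = 6, σ(τ(6)) = σ(7) = 4, σ(τ(7)) = σ(2) = 3, σ(τ(8)) = σ(8) = 2.
Hence σ ∘ τ = [7 8 1 5 6 4 3 2].

7 8 1 5 6 4 3 2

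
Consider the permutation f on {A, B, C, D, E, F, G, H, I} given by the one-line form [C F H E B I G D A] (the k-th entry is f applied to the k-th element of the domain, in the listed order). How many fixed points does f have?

1

The fixed points (elements with f(x) = x) are {G}, so there is 1.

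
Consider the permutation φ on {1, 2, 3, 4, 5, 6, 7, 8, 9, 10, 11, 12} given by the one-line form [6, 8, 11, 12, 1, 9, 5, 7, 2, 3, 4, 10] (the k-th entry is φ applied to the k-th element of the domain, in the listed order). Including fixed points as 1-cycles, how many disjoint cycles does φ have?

The cycle decomposition is (1 6 9 2 8 7 5)(3 11 4 12 10), which has 2 cycles (counting 1-cycles).

2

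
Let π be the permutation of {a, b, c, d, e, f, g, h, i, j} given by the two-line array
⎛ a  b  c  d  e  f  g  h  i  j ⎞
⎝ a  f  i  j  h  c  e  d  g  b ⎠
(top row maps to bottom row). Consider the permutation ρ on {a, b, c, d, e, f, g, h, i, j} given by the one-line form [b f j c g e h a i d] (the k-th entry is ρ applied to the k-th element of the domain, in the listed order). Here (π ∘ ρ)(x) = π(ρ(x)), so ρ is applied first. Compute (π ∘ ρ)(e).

e

(π ∘ ρ)(e) = π(ρ(e)). ρ(e) = g, then π(g) = e. So (π ∘ ρ)(e) = e.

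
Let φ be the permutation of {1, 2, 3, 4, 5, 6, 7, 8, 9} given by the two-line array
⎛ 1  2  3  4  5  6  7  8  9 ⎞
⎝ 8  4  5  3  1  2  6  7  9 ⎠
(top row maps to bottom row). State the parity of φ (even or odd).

In disjoint-cycle form the cycle lengths are 8, 1.
A cycle is odd iff its length is even; φ has 1 even-length cycle, so sgn(φ) = (−1)^1 and φ is odd.

odd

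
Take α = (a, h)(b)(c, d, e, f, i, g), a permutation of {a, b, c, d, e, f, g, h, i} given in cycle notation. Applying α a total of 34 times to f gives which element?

d

f lies in the 6-cycle (c, d, e, f, i, g).
On a 6-cycle, α^6 is the identity, so α^34 = α^4 there (34 ≡ 4 mod 6).
Advancing 4 steps from f: f → i → g → c → d.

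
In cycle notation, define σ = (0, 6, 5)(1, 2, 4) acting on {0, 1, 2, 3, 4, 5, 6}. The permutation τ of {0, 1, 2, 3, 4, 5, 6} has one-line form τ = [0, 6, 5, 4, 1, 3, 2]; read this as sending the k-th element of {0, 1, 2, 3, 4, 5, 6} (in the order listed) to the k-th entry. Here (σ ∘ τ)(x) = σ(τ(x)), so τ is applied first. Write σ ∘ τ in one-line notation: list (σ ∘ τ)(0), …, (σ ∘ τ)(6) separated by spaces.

6 5 0 1 2 3 4

Chase each element through τ then σ: 0 → 0 → 6; 1 → 6 → 5; 2 → 5 → 0; 3 → 4 → 1; 4 → 1 → 2; 5 → 3 → 3; 6 → 2 → 4.
Collecting the images, σ ∘ τ = [6 5 0 1 2 3 4].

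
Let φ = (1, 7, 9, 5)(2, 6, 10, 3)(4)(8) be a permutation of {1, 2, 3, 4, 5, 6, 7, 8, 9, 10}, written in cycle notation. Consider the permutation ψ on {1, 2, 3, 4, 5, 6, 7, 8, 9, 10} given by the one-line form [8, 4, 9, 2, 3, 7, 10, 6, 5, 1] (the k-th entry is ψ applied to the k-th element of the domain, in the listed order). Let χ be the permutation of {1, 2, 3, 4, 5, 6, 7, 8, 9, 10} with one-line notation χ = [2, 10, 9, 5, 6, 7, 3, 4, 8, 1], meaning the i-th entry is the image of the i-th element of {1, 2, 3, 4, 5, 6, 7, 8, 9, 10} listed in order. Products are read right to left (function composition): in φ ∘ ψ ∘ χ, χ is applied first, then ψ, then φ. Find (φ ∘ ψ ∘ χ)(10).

Chase 10: χ(10) = 1; ψ(1) = 8; φ(8) = 8. Hence (φ ∘ ψ ∘ χ)(10) = 8.

8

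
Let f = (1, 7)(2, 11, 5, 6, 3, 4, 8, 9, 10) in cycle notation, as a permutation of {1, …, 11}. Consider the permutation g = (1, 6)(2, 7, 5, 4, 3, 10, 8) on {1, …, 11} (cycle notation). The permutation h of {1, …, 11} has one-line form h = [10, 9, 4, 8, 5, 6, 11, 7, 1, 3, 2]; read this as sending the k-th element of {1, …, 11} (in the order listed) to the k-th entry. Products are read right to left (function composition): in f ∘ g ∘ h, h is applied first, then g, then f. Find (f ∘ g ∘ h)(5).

(f ∘ g ∘ h)(5) = f(g(h(5))). h(5) = 5, then g(5) = 4, then f(4) = 8, so the result is 8.

8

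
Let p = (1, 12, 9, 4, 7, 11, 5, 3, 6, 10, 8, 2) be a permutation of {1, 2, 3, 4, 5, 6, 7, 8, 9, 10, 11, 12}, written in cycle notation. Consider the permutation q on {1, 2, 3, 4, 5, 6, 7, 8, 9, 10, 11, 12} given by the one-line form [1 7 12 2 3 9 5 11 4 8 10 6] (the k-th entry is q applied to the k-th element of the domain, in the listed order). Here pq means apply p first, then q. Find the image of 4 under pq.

5

p(4) = 7, then q(7) = 5; composing gives (pq)(4) = 5.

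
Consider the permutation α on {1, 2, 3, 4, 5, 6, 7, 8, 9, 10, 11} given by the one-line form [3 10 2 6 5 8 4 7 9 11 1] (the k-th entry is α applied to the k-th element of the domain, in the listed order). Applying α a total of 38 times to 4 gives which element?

8

Tracing 4 → 6 → … returns to 4 after 4 steps, so 4 lies in a 4-cycle (4, 6, 8, 7).
Powers repeat with period 4 on this cycle, and 38 mod 4 = 2, so α^38(4) = α^2(4).
Advancing 2 steps from 4: 4 → 6 → 8.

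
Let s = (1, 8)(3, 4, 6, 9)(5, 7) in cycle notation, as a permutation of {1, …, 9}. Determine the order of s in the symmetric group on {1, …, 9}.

The disjoint cycles have lengths 4, 2, 2, 1.
The order is lcm(4, 2, 2) = 4.

4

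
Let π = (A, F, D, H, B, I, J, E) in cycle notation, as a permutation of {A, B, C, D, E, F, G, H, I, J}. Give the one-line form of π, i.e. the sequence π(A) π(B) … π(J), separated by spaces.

F I C H A D G B J E

Reading each image from the cycles: A↦F, B↦I, C↦C, D↦H, E↦A, F↦D, G↦G, H↦B, I↦J, J↦E.
Listing these in domain order gives F I C H A D G B J E.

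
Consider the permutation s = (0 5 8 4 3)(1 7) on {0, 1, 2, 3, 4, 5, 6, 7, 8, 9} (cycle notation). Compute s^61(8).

8 lies in the 5-cycle (0 5 8 4 3).
On a 5-cycle, s^5 is the identity, so s^61 = s^1 there (61 ≡ 1 mod 5).
Stepping 1 place around the cycle: 8 → 4.

4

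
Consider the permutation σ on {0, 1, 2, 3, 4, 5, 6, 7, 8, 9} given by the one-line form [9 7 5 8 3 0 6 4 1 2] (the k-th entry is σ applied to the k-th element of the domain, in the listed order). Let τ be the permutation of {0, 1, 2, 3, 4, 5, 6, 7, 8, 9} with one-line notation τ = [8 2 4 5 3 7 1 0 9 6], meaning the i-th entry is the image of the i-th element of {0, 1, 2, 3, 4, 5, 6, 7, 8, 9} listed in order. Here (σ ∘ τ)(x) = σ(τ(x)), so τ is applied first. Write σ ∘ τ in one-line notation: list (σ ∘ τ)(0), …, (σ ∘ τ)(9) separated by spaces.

1 5 3 0 8 4 7 9 2 6

(σ ∘ τ)(x) = σ(τ(x)). Computing each image: σ(τ(0)) = σ(8) = 1, σ(τ(1)) = σ(2) = 5, σ(τ(2)) = σ(4) = 3, σ(τ(3)) = σ(5) = 0, σ(τ(4)) = σ(3) = 8, σ(τ(5)) = σ(7) = 4, σ(τ(6)) = σ(1) = 7, σ(τ(7)) = σ(0) = 9, σ(τ(8)) = σ(9) = 2, σ(τ(9)) = σ(6) = 6.
Hence σ ∘ τ = [1 5 3 0 8 4 7 9 2 6].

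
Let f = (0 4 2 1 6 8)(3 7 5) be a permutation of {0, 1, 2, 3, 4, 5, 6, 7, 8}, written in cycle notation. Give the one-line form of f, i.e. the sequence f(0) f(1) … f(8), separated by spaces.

4 6 1 7 2 3 8 5 0

Image by image: 0→4, 1→6, 2→1, 3→7, 4→2, 5→3, 6→8, 7→5, 8→0.
So the one-line form is 4 6 1 7 2 3 8 5 0.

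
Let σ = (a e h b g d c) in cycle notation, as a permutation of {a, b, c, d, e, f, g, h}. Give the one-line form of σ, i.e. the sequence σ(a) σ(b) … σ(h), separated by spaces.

Each element maps to the next entry in its cycle (wrapping to the front): a→e, b→g, c→a, d→c, e→h, f→f, g→d, h→b.
So the one-line form is e g a c h f d b.

e g a c h f d b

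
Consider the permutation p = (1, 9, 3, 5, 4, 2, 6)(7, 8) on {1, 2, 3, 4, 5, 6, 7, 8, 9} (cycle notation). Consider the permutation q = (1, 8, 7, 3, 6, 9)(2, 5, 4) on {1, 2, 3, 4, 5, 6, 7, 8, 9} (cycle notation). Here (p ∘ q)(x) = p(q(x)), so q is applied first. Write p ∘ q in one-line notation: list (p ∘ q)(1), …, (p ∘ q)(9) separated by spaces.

7 4 1 6 2 3 5 8 9

(p ∘ q)(x) = p(q(x)). Computing each image: p(q(1)) = p(8) = 7, p(q(2)) = p(5) = 4, p(q(3)) = p(6) = 1, p(q(4)) = p(2) = 6, p(q(5)) = p(4) = 2, p(q(6)) = p(9) = 3, p(q(7)) = p(3) = 5, p(q(8)) = p(7) = 8, p(q(9)) = p(1) = 9.
Hence p ∘ q = [7 4 1 6 2 3 5 8 9].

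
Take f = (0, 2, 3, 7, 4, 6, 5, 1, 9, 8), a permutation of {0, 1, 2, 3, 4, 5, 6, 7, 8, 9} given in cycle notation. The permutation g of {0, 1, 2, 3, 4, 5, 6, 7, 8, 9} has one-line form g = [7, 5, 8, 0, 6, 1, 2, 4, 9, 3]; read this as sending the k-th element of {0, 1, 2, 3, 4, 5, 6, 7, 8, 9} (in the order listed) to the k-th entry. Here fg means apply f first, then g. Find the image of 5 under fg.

(fg)(5) = g(f(5)). f(5) = 1, then g(1) = 5. So (fg)(5) = 5.

5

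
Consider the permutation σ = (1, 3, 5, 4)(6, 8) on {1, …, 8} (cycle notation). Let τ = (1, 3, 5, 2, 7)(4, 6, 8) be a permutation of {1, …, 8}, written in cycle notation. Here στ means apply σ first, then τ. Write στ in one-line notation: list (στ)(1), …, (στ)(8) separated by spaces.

5 7 2 3 6 4 1 8

Chase each element through σ then τ: 1 → 3 → 5; 2 → 2 → 7; 3 → 5 → 2; 4 → 1 → 3; 5 → 4 → 6; 6 → 8 → 4; 7 → 7 → 1; 8 → 6 → 8.
Collecting the images, στ = [5 7 2 3 6 4 1 8].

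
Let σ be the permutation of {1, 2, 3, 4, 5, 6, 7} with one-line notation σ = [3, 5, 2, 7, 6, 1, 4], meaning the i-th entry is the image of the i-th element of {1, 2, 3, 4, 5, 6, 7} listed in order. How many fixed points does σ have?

No element satisfies σ(x) = x, so there are 0 fixed points.

0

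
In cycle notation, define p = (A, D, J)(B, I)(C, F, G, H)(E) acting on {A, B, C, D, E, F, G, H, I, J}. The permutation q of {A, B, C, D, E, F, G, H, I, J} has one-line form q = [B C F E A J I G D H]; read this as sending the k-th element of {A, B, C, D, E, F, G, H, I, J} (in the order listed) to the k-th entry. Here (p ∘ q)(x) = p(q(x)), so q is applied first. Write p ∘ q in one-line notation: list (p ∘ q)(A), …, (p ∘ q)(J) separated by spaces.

(p ∘ q)(x) = p(q(x)). Computing each image: p(q(A)) = p(B) = I, p(q(B)) = p(C) = F, p(q(C)) = p(F) = G, p(q(D)) = p(E) = E, p(q(E)) = p(A) = D, p(q(F)) = p(J) = A, p(q(G)) = p(I) = B, p(q(H)) = p(G) = H, p(q(I)) = p(D) = J, p(q(J)) = p(H) = C.
Hence p ∘ q = [I F G E D A B H J C].

I F G E D A B H J C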